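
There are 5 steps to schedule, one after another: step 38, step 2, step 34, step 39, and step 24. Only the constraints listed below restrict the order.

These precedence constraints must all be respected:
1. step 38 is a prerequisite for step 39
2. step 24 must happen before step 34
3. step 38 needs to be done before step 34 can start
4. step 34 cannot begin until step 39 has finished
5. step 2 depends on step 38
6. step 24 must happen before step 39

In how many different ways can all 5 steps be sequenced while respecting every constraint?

7

2 steps have no prerequisites (step 38, step 24), so any of them could come first.
Counting all ways to extend the partial order to a total order gives 7.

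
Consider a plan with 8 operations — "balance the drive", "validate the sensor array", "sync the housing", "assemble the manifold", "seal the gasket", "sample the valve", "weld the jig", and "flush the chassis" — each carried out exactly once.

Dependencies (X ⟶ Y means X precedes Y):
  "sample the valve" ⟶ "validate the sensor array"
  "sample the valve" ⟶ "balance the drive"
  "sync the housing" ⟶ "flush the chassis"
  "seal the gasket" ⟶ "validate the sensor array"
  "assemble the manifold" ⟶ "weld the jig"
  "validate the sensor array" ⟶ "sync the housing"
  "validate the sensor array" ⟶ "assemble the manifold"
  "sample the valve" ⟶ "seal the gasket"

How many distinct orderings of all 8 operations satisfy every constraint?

42

"sample the valve" is the only operation with nothing required before it, so every ordering starts there.
Systematically extending each partial ordering one operation at a time and counting, there are 42 complete orderings.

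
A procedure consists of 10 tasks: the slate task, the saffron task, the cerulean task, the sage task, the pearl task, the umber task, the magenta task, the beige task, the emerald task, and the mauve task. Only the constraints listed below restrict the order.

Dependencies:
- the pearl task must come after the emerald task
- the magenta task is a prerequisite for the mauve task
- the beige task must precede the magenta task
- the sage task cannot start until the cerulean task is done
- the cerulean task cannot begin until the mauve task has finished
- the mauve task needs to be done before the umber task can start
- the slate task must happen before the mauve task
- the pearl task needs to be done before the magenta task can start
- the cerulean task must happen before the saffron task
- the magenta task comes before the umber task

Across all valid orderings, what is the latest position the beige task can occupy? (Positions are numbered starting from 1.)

Every task that must follow the beige task has to come after it. Tracing all chains starting from the beige task, those tasks are: the saffron task, the cerulean task, the sage task, the umber task, the magenta task, the mauve task — 6 in total.
So at least 6 tasks follow the beige task, putting the beige task no later than position 4. That position is achievable by scheduling everything else first.

4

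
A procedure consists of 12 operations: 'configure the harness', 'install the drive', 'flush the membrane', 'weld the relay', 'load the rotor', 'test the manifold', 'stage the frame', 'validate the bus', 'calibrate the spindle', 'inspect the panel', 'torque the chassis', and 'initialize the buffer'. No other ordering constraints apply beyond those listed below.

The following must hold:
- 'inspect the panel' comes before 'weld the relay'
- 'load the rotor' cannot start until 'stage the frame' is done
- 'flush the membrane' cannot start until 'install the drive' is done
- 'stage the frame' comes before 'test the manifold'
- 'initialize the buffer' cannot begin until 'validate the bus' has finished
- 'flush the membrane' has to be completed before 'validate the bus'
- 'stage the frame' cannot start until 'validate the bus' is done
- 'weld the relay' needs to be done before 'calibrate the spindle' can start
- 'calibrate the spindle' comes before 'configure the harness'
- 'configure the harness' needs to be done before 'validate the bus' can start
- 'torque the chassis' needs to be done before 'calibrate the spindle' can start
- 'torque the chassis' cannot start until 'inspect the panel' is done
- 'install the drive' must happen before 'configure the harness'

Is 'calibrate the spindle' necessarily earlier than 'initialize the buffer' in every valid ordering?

Tracing the constraints gives a chain: 'calibrate the spindle' → 'configure the harness' → 'validate the bus' → 'initialize the buffer'.
Hence 'calibrate the spindle' necessarily comes before 'initialize the buffer'.

Yes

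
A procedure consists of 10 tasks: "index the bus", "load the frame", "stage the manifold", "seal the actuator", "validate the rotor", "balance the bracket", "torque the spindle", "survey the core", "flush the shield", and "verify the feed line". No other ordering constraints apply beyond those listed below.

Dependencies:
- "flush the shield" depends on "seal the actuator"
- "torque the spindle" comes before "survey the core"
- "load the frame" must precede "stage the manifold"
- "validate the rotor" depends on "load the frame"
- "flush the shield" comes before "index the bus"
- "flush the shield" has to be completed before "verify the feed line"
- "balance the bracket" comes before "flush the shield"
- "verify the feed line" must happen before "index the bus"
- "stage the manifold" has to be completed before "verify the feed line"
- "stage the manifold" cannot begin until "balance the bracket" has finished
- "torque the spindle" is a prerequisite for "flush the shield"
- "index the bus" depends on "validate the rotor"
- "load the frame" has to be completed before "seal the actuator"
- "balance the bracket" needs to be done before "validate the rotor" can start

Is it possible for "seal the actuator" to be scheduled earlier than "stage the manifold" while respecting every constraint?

Yes

No chain of constraints runs from "stage the manifold" to "seal the actuator", so "stage the manifold" is not required to come first.
So a valid ordering placing "seal the actuator" earlier than "stage the manifold" exists.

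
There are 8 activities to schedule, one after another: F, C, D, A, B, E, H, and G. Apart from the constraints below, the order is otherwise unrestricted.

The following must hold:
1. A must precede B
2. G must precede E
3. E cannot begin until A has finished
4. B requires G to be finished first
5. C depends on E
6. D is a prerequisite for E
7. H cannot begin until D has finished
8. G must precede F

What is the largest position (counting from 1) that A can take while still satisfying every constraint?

5

Every activity that must follow A has to come after it. Tracing all chains starting from A, those activities are: C, B, E — 3 in total.
So at least 3 activities follow A, putting A no later than position 5. That position is achievable by scheduling everything else first.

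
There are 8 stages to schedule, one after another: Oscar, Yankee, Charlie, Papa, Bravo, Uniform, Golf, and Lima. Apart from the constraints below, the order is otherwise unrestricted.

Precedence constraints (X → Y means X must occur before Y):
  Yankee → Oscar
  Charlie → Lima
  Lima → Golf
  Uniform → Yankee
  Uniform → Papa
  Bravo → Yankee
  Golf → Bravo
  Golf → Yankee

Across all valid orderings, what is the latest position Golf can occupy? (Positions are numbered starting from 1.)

5

The stages that are forced after Golf, directly or by a chain of constraints, are Oscar, Yankee, Bravo. That's 3 stages.
So at least 3 stages follow Golf, putting Golf no later than position 5. That position is achievable by scheduling everything else first.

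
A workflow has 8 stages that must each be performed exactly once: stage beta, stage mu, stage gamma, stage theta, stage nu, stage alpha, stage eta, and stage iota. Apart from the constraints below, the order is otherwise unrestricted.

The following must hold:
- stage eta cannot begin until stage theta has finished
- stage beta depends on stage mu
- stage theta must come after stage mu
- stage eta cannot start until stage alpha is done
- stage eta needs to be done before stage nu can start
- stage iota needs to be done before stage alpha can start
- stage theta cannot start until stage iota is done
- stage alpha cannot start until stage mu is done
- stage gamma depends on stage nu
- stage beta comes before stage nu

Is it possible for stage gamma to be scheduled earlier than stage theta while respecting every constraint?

No

The constraints give a chain stage theta → stage eta → stage nu → stage gamma, which forces stage theta before stage gamma.
So no valid ordering can have stage gamma before stage theta.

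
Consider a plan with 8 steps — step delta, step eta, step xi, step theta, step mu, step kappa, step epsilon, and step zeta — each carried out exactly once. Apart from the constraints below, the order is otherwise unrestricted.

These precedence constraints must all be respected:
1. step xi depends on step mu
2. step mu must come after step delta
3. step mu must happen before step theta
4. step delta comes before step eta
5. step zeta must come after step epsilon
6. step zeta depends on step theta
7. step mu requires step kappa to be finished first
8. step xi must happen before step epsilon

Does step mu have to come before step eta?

No

Nothing in the constraints links step mu and step eta; they are unordered relative to each other.
A valid ordering placing step eta before step mu exists, so the answer is no.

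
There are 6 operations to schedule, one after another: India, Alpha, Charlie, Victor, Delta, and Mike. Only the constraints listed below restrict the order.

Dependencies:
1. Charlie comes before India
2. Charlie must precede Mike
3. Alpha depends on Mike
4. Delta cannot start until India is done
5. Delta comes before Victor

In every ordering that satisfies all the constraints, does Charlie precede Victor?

Yes

Tracing the constraints gives a chain: Charlie → India → Delta → Victor.
Hence Charlie necessarily comes before Victor.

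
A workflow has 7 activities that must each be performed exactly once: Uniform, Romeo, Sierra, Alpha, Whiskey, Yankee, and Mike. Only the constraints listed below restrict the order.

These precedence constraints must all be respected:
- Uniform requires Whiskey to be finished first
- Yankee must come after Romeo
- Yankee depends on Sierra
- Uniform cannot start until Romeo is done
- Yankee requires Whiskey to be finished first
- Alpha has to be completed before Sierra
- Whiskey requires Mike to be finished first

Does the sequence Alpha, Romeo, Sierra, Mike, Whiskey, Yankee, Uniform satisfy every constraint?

Yes

Every stated constraint is respected: Romeo sits at position 2, ahead of Uniform at position 7, and each of the other listed pairs likewise has the predecessor earlier in the sequence.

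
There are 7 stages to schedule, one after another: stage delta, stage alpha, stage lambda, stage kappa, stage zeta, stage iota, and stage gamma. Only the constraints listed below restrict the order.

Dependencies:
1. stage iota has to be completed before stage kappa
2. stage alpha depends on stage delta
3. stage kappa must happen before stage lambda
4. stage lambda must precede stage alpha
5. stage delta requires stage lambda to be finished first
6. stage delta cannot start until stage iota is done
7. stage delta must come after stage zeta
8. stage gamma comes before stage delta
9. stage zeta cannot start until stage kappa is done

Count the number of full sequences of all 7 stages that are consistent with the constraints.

The stages with no prerequisites are stage iota, stage gamma; any of them can be placed first.
Systematically extending each partial ordering one stage at a time and counting, there are 10 complete orderings.

10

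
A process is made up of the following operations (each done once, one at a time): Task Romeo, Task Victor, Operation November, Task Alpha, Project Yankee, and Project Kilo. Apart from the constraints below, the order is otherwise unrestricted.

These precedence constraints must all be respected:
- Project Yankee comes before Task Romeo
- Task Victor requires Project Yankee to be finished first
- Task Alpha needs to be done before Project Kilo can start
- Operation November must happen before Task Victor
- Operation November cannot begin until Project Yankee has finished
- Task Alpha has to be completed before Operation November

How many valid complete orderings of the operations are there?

2 operations have no prerequisites (Task Alpha, Project Yankee), so any of them could come first.
Systematically extending each partial ordering one operation at a time and counting, there are 30 complete orderings.

30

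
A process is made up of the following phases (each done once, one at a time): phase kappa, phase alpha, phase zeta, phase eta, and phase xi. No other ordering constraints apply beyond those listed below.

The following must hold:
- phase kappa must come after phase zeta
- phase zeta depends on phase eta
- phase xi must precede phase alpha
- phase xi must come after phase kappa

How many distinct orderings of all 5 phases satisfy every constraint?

1

Only phase eta has no prerequisites, so it must go first.
Every phase is then forced in turn, so only 1 complete ordering is consistent with the constraints.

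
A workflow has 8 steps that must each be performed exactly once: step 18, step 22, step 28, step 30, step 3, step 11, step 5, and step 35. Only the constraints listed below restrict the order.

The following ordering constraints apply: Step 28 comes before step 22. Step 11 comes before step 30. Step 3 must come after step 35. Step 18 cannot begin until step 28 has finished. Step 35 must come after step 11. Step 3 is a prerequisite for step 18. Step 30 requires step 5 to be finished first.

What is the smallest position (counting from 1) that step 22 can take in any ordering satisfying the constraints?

2

The only step forced before step 22 (directly or transitively) is step 28.
With 1 mandatory predecessor, the earliest step 22 can sit is position 1+1 = 2, and placing just that one first achieves it.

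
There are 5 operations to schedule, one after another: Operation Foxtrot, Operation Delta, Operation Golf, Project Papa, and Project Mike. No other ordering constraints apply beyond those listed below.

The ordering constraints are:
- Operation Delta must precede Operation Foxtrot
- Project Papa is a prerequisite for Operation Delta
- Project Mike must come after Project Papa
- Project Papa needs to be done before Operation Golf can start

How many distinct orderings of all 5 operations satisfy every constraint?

12

Project Papa is the only operation with nothing required before it, so every ordering starts there.
Counting all ways to extend the partial order to a total order gives 12.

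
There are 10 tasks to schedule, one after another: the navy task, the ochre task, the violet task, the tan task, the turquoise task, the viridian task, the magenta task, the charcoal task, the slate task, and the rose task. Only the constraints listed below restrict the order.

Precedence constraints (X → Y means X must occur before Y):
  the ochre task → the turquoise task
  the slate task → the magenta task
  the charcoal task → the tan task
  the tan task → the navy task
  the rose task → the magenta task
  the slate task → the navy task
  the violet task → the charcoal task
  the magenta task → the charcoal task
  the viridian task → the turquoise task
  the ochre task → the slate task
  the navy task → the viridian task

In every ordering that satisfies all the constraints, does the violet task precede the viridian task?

Tracing the constraints gives a chain: the violet task → the charcoal task → the tan task → the navy task → the viridian task.
That forces the violet task before the viridian task in every valid schedule.

Yes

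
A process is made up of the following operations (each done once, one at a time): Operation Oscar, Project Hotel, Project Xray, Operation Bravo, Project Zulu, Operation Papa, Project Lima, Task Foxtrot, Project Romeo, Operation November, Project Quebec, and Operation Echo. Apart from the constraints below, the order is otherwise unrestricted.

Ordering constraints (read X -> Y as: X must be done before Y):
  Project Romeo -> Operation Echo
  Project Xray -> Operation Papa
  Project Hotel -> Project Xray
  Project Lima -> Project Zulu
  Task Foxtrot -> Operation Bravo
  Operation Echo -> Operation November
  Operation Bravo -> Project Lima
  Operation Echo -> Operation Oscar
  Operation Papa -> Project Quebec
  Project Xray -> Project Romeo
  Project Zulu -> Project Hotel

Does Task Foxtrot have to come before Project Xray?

Yes

Following the dependencies: Task Foxtrot → Operation Bravo → Project Lima → Project Zulu → Project Hotel → Project Xray.
So Task Foxtrot must precede Project Xray in any valid ordering.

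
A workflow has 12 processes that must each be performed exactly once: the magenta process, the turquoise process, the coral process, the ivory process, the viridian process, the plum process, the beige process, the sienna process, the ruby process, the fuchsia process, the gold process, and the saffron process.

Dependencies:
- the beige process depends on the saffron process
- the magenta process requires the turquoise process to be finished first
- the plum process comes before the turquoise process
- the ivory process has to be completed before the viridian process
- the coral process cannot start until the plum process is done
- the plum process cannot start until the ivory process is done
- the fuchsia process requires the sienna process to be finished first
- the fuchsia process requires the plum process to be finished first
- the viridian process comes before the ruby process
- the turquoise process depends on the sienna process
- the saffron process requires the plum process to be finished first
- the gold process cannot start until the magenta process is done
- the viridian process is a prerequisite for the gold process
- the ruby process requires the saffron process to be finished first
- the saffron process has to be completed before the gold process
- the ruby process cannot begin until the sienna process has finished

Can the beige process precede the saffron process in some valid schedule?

The constraints give a chain the saffron process → the beige process, which forces the saffron process before the beige process.
Hence the beige process can never be scheduled before the saffron process.

No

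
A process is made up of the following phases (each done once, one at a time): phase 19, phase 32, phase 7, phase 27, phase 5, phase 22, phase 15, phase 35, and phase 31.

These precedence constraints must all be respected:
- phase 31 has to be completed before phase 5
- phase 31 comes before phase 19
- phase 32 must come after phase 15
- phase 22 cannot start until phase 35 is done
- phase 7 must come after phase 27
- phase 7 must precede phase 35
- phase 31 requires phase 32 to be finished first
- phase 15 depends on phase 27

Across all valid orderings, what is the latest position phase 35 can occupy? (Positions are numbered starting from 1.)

The only phase forced after phase 35 (directly or by a chain) is phase 22.
With 1 mandatory successor out of 9 phases total, the latest slot for phase 35 is 9−1 = 8, and it's reachable by doing all non-successors before phase 35.

8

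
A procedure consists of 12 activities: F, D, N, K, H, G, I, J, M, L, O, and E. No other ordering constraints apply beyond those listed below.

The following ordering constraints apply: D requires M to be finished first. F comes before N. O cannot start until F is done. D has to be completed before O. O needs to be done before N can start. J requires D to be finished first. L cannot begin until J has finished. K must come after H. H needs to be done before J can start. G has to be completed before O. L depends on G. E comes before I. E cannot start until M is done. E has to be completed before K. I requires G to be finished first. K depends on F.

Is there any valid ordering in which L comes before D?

No

Following D → J → L, D must precede L in every valid ordering.
So no valid ordering can have L before D.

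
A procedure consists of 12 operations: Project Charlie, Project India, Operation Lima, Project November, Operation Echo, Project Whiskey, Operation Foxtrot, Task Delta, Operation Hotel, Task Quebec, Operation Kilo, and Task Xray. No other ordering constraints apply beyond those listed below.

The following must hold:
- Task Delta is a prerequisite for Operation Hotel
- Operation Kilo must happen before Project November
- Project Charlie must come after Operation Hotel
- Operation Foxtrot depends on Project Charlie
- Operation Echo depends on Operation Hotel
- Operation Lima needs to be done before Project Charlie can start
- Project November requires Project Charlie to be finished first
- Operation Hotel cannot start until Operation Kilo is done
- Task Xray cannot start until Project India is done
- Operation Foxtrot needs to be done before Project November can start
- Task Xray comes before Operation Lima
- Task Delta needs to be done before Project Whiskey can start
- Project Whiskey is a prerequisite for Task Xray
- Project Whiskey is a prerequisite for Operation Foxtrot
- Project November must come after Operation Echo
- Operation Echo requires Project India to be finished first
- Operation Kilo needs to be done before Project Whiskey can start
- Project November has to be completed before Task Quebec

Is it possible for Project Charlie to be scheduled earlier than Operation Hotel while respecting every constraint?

No

There is a dependency chain Operation Hotel → Project Charlie, so Project Charlie always comes after Operation Hotel.
Hence Project Charlie can never be scheduled before Operation Hotel.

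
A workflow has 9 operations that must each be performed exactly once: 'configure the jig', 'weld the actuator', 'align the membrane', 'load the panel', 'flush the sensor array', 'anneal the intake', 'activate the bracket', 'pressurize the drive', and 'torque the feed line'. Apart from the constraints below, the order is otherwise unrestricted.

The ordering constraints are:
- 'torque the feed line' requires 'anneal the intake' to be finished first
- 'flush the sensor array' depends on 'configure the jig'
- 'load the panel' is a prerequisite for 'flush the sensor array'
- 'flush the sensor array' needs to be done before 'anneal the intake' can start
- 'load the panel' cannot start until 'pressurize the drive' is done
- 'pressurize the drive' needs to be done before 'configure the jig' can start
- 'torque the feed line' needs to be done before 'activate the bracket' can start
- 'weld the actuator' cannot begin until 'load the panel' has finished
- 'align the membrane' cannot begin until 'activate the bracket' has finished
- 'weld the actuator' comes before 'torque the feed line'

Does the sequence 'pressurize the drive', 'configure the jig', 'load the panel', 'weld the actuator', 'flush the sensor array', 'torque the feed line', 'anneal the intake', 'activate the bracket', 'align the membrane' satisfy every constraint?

Here 'anneal the intake' comes after 'torque the feed line'.
That contradicts the constraint that 'anneal the intake' must precede 'torque the feed line'.

No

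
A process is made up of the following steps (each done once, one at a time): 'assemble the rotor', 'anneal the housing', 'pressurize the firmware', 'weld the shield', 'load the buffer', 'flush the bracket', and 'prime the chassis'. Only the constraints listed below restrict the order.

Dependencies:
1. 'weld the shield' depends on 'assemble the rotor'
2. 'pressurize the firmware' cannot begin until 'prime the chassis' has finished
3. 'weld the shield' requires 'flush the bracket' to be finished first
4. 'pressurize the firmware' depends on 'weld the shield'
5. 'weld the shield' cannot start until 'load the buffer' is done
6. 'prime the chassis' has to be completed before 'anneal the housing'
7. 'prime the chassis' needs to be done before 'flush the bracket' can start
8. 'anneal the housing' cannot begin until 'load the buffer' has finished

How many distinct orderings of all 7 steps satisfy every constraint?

49

3 steps have no prerequisites ('assemble the rotor', 'load the buffer', 'prime the chassis'), so any of them could come first.
Counting all ways to extend the partial order to a total order gives 49.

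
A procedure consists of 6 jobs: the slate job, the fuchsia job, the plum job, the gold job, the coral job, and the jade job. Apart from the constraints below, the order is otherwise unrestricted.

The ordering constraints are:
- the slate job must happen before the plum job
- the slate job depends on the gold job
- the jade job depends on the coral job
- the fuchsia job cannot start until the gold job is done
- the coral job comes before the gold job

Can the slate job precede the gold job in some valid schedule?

The constraints give a chain the gold job → the slate job, which forces the gold job before the slate job.
So no valid ordering can have the slate job before the gold job.

No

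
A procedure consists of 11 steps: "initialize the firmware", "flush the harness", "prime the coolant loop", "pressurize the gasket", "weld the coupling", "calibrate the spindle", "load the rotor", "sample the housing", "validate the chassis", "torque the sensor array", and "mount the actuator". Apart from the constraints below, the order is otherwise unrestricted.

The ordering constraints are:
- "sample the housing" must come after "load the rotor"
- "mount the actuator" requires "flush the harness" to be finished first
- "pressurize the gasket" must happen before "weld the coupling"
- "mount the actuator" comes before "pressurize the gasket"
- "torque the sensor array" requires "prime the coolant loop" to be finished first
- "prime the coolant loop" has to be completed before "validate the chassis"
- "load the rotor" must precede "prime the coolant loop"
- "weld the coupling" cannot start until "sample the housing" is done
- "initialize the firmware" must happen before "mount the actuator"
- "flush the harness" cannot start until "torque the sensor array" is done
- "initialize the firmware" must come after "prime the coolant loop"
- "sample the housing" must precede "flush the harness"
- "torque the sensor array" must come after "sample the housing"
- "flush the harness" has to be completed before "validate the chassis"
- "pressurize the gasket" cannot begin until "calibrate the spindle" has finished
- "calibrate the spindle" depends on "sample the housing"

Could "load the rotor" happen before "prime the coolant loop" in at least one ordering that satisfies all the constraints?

Yes

The constraints force "load the rotor" before "prime the coolant loop", so yes — every valid ordering has "load the rotor" earlier.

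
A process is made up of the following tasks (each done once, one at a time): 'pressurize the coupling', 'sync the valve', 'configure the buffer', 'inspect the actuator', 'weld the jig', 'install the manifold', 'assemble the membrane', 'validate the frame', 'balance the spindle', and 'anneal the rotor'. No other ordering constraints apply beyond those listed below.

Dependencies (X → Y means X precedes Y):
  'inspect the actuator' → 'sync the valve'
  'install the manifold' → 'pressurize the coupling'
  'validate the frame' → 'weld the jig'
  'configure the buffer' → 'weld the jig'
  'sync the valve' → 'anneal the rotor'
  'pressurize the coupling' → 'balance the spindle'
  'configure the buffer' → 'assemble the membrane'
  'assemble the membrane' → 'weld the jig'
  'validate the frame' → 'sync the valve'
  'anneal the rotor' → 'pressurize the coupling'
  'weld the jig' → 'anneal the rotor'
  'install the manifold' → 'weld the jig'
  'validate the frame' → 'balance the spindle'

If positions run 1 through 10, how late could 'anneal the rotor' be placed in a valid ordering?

The tasks that are forced after 'anneal the rotor', directly or by a chain of constraints, are 'pressurize the coupling', 'balance the spindle'. That's 2 tasks.
With 2 mandatory successors out of 10 tasks total, the latest slot for 'anneal the rotor' is 10−2 = 8, and it's reachable by doing all non-successors before 'anneal the rotor'.

8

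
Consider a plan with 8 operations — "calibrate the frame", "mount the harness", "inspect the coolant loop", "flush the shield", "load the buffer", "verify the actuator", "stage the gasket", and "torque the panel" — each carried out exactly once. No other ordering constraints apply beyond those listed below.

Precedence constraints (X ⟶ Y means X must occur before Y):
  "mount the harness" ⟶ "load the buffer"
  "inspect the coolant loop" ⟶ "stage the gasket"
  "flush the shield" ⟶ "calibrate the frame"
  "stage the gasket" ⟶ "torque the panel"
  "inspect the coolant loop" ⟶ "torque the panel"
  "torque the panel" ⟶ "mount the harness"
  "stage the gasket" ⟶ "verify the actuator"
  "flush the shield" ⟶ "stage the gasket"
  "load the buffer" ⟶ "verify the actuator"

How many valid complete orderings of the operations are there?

The operations with no prerequisites are "inspect the coolant loop", "flush the shield"; any of them can be placed first.
Systematically extending each partial ordering one operation at a time and counting, there are 13 complete orderings.

13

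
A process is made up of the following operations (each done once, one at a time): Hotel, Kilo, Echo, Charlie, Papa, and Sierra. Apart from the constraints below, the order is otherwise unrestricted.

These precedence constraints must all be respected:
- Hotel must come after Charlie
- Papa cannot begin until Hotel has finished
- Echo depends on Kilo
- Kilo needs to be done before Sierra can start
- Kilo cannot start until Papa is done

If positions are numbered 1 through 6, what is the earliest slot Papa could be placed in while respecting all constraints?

Working backwards through the constraints from Papa, its full set of required predecessors is Hotel, Charlie — 2 of them.
With 2 mandatory predecessors, the earliest Papa can sit is position 2+1 = 3, and placing just those 2 first achieves it.

3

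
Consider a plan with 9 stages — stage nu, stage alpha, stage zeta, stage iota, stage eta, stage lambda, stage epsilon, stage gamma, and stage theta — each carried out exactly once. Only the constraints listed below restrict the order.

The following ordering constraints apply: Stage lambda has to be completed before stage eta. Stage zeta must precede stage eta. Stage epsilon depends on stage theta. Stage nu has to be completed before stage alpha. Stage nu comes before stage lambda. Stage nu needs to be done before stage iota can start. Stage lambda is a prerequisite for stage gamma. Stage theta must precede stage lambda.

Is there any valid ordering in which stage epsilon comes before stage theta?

No

Following stage theta → stage epsilon, stage theta must precede stage epsilon in every valid ordering.
So no valid ordering can have stage epsilon before stage theta.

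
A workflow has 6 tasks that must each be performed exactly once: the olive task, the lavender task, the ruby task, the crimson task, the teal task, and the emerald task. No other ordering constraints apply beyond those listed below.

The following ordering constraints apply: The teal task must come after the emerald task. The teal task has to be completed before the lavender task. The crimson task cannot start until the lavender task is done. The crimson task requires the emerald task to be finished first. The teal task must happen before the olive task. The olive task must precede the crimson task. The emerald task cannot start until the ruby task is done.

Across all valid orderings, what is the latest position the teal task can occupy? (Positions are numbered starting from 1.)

Following every chain forward from the teal task, the tasks that must come later are the olive task, the lavender task, the crimson task — 3 of them.
So at least 3 tasks follow the teal task, putting the teal task no later than position 3. That position is achievable by scheduling everything else first.

3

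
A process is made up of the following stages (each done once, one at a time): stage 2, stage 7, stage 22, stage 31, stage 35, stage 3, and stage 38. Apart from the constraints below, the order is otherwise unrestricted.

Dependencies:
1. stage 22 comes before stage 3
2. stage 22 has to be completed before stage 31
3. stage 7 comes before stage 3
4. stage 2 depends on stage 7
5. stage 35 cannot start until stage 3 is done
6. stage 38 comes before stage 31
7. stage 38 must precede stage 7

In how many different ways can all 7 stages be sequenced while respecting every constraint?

45

The stages with no prerequisites are stage 22, stage 38; any of them can be placed first.
Counting all ways to extend the partial order to a total order gives 45.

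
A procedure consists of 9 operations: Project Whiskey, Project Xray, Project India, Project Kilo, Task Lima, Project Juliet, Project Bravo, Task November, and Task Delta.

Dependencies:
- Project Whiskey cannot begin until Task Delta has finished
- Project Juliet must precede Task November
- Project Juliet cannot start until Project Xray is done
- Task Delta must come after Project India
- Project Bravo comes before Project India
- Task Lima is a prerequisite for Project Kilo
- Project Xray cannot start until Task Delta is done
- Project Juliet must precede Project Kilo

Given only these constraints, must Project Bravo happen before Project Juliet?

Yes

Tracing the constraints gives a chain: Project Bravo → Project India → Task Delta → Project Xray → Project Juliet.
That forces Project Bravo before Project Juliet in every valid schedule.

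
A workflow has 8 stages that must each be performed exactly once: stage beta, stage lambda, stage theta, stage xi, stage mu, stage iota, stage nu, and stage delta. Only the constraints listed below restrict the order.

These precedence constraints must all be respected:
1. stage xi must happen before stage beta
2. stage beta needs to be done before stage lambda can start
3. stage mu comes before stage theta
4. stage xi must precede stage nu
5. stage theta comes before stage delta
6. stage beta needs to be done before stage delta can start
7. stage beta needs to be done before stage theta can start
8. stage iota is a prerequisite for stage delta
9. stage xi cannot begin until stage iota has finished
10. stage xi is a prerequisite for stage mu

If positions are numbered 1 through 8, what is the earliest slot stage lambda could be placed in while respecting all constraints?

Working backwards through the constraints from stage lambda, its full set of required predecessors is stage beta, stage xi, stage iota — 3 of them.
So at minimum 3 stages come before stage lambda, putting stage lambda no earlier than position 4. That position is achievable by scheduling exactly those predecessors first.

4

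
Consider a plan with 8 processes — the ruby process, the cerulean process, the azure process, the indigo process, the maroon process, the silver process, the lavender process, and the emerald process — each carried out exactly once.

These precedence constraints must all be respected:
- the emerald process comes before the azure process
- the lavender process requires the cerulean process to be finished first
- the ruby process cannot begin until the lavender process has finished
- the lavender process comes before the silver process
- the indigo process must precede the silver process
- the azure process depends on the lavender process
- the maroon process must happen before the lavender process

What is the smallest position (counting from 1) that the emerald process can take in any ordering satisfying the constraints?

The emerald process has no prerequisites at all, so it can go in position 1.

1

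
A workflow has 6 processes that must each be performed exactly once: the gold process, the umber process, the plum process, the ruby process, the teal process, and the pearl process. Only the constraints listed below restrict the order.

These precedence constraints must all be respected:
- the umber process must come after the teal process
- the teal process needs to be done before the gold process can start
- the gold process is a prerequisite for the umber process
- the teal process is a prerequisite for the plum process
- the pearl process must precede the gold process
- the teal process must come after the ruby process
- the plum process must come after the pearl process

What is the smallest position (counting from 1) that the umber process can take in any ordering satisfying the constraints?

5

Every process that must precede the umber process has to come before it. Tracing all chains that end at the umber process, those processes are: the gold process, the ruby process, the teal process, the pearl process — 4 in total.
With 4 mandatory predecessors, the earliest the umber process can sit is position 4+1 = 5, and placing just those 4 first achieves it.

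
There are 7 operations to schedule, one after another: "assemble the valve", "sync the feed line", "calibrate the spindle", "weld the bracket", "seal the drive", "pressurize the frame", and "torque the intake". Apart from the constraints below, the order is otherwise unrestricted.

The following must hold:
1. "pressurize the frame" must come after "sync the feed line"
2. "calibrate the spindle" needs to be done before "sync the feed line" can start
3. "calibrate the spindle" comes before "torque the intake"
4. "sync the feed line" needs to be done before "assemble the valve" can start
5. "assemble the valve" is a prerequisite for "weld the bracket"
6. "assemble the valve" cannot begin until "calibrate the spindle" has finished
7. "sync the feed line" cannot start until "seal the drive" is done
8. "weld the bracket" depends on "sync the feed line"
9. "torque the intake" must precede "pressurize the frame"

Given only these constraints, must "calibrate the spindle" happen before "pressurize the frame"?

Yes

Tracing the constraints gives a chain: "calibrate the spindle" → "sync the feed line" → "pressurize the frame".
That forces "calibrate the spindle" before "pressurize the frame" in every valid schedule.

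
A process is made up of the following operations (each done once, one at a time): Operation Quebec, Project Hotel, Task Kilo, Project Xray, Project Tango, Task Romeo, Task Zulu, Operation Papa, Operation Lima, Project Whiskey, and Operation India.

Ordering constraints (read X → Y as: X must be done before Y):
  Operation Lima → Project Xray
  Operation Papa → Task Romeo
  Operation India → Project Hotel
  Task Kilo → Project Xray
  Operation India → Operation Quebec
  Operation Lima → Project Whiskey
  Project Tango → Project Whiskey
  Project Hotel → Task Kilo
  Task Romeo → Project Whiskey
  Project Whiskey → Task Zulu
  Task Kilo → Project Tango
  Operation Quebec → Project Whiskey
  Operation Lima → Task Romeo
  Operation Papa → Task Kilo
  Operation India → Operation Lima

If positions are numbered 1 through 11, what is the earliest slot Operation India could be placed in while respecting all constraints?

1

Operation India has no prerequisites at all, so it can go in position 1.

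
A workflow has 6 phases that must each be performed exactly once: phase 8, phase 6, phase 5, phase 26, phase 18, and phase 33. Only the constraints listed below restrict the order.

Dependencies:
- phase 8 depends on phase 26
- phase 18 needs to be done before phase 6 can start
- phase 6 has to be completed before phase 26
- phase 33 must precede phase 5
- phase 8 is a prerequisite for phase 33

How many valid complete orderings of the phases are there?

Phase 18 is the only phase with nothing required before it, so every ordering starts there.
Continuing from there, at each step only one phase has all its prerequisites placed, so the ordering is fully determined — there is exactly 1.

1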